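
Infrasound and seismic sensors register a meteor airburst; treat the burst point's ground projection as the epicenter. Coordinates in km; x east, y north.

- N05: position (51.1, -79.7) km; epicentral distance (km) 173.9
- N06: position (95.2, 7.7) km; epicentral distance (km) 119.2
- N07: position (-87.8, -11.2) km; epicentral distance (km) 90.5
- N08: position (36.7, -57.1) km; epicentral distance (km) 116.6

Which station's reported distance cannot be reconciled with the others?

Solve using three stations at a time. Using N06, N07, N08 (subtract circle equations pairwise → linear system) gives (x, y) ≈ (-17.7, 46.1).
Distances from that point to each station vs reported:
  N05: calculated 143.4 vs reported 173.9 → residual 30.5 km
  N06: calculated 119.2 vs reported 119.2 → residual 0.0 km
  N07: calculated 90.5 vs reported 90.5 → residual 0.0 km
  N08: calculated 116.6 vs reported 116.6 → residual 0.0 km
N06, N07, N08 are mutually consistent (residuals ≈ 0); N05 is off by 30.5 km.

N05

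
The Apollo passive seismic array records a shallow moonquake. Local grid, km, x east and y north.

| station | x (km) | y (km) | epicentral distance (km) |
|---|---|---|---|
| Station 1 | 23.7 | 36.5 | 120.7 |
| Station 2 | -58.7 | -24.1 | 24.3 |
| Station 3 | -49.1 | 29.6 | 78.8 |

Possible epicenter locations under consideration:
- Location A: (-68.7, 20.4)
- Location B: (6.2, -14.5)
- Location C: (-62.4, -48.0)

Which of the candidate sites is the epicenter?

For each candidate, compare |candidate − station| to the reported distance:
Location A: residuals Station 1 26.9, Station 2 21.3, Station 3 57.1 → max 57.1 km
Location B: residuals Station 1 66.8, Station 2 41.3, Station 3 8.1 → max 66.8 km
Location C: residuals Station 1 0.1, Station 2 0.1, Station 3 0.1 → max 0.1 km
Only Location C has all residuals ≈ 0.

Location C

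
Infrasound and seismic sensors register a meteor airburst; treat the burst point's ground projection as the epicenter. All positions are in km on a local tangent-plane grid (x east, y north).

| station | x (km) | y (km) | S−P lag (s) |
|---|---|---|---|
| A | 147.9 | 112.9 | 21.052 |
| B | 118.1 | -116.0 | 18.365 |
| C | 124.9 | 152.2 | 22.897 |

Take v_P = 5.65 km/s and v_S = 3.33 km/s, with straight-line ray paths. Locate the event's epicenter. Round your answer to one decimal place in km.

Distance from S−P lag: d = Δt · v_P v_S / (v_P − v_S) = Δt · (5.65·3.33)/(5.65−3.33) ≈ 8.1097·Δt.
So d_A = 170.73, d_B = 148.93, d_C = 185.69 km.
Circle about each station: (x − 147.9)² + (y − 112.9)² = 170.73²; (x − 118.1)² + (y + 116.0)² = 148.93²; (x − 124.9)² + (y − 152.2)² = 185.69².
Subtracting pairs of circle equations eliminates x²+y² and gives linear equations (the radical axes):
-59.6 x − 457.8 y = -248.62
-46.0 x + 78.6 y = -1188.01
Solving the 2×2 system: x ≈ 21.9, y ≈ -2.3 km.

(21.9, -2.3)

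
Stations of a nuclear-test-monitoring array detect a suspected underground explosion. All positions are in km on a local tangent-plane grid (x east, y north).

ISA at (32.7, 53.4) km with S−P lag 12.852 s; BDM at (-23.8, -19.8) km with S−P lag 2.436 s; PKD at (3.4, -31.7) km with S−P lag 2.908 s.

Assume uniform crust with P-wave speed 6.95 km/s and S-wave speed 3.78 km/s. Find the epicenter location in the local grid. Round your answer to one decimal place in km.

(-19.4, -39.5)

Distance from S−P lag: d = Δt · v_P v_S / (v_P − v_S) = Δt · (6.95·3.78)/(6.95−3.78) ≈ 8.2874·Δt.
So d_ISA = 106.51, d_BDM = 20.19, d_PKD = 24.10 km.
Circle about each station: (x − 32.7)² + (y − 53.4)² = 106.51²; (x + 23.8)² + (y + 19.8)² = 20.19²; (x − 3.4)² + (y + 31.7)² = 24.10².
Subtracting the ISA equation from the BDM and PKD equations removes the quadratic terms:
-113.0 x − 146.4 y = 7974.37
-58.6 x − 170.2 y = 7859.17
Solving the 2×2 system: x ≈ -19.4, y ≈ -39.5 km.
Check against ISA (with the unrounded x, y): √((x − 32.7)²+(y − 53.4)²) = 106.51 ≈ 106.51 km. ✓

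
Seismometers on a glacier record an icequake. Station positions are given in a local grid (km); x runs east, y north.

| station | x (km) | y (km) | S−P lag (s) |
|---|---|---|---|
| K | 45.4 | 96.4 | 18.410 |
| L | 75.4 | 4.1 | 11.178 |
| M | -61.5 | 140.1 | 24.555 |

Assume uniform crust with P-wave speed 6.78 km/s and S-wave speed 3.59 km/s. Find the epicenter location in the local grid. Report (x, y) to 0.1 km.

0.5 km east, -36.7 km north

Distance from S−P lag: d = Δt · v_P v_S / (v_P − v_S) = Δt · (6.78·3.59)/(6.78−3.59) ≈ 7.6302·Δt.
So d_K = 140.47, d_L = 85.29, d_M = 187.36 km.
Circle about each station: (x − 45.4)² + (y − 96.4)² = 140.47²; (x − 75.4)² + (y − 4.1)² = 85.29²; (x + 61.5)² + (y − 140.1)² = 187.36².
Subtracting pairs of circle equations eliminates x²+y² and gives linear equations (the radical axes):
60.0 x − 184.6 y = 6805.29
-213.8 x + 87.4 y = -3315.81
Solving the 2×2 system: x ≈ 0.5, y ≈ -36.7 km.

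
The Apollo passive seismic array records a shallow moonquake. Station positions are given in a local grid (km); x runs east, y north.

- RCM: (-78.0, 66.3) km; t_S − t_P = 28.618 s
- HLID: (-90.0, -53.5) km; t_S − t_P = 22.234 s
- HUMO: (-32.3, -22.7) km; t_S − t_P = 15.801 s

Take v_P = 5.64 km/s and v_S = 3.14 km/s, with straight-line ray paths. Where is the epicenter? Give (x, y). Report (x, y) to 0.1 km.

Distance from S−P lag: d = Δt · v_P v_S / (v_P − v_S) = Δt · (5.64·3.14)/(5.64−3.14) ≈ 7.0838·Δt.
So d_RCM = 202.73, d_HLID = 157.50, d_HUMO = 111.93 km.
Circle about each station: (x + 78.0)² + (y − 66.3)² = 202.73²; (x + 90.0)² + (y + 53.5)² = 157.50²; (x + 32.3)² + (y + 22.7)² = 111.93².
Subtracting the RCM equation from the HLID and HUMO equations removes the quadratic terms:
-24.0 x − 239.6 y = 16775.76
91.4 x − 178.0 y = 19650.02
Solving the 2×2 system: x ≈ 65.8, y ≈ -76.6 km.

65.8 km east, -76.6 km north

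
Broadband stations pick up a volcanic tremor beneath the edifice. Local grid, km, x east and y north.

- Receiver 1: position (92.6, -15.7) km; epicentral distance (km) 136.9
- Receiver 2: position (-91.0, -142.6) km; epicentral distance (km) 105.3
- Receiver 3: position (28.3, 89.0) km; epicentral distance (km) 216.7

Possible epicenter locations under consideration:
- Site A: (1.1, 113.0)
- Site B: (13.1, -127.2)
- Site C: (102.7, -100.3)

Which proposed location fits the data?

For each candidate, compare |candidate − station| to the reported distance:
Site A: residuals Receiver 1 21.0, Receiver 2 166.4, Receiver 3 180.4 → max 180.4 km
Site B: residuals Receiver 1 0.0, Receiver 2 0.1, Receiver 3 0.0 → max 0.1 km
Site C: residuals Receiver 1 51.7, Receiver 2 93.0, Receiver 3 13.3 → max 93.0 km
Only Site B has all residuals ≈ 0.

Site B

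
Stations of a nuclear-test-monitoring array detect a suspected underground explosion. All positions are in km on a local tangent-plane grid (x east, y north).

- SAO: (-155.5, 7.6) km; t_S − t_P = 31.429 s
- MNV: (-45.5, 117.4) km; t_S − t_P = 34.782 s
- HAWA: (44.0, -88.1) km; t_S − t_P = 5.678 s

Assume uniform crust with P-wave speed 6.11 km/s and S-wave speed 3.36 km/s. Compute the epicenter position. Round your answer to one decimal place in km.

Distance from S−P lag: d = Δt · v_P v_S / (v_P − v_S) = Δt · (6.11·3.36)/(6.11−3.36) ≈ 7.4653·Δt.
So d_SAO = 234.63, d_MNV = 259.66, d_HAWA = 42.39 km.
Circle about each station: (x + 155.5)² + (y − 7.6)² = 234.63²; (x + 45.5)² + (y − 117.4)² = 259.66²; (x − 44.0)² + (y + 88.1)² = 42.39².
Subtracting pairs of circle equations eliminates x²+y² and gives linear equations (the radical axes):
220.0 x + 219.6 y = -20757.08
399.0 x − 191.4 y = 38713.92
Solving the 2×2 system: x ≈ 34.9, y ≈ -129.5 km.

(34.9, -129.5)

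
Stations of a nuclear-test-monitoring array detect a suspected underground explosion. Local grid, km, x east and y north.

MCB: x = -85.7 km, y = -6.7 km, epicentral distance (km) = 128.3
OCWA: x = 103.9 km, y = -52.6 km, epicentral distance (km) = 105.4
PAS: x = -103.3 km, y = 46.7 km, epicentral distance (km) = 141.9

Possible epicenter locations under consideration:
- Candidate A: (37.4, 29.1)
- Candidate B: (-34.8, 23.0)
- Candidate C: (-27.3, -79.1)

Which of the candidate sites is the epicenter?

For each candidate, compare |candidate − station| to the reported distance:
Candidate A: residuals MCB 0.1, OCWA 0.1, PAS 0.1 → max 0.1 km
Candidate B: residuals MCB 69.4, OCWA 52.6, PAS 69.4 → max 69.4 km
Candidate C: residuals MCB 35.3, OCWA 28.4, PAS 5.1 → max 35.3 km
Only Candidate A has all residuals ≈ 0.

Candidate A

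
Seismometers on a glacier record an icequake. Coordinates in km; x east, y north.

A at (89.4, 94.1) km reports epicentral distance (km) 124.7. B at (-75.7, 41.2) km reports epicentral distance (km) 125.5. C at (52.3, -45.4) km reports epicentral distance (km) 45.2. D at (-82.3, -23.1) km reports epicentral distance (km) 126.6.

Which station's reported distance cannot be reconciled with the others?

A

Solve using three stations at a time. Using B, C, D (subtract circle equations pairwise → linear system) gives (x, y) ≈ (42.4, -1.3).
Distances from that point to each station vs reported:
  A: calculated 106.3 vs reported 124.7 → residual 18.4 km
  B: calculated 125.5 vs reported 125.5 → residual 0.0 km
  C: calculated 45.2 vs reported 45.2 → residual 0.0 km
  D: calculated 126.6 vs reported 126.6 → residual 0.0 km
B, C, D are mutually consistent (residuals ≈ 0); A is off by 18.4 km.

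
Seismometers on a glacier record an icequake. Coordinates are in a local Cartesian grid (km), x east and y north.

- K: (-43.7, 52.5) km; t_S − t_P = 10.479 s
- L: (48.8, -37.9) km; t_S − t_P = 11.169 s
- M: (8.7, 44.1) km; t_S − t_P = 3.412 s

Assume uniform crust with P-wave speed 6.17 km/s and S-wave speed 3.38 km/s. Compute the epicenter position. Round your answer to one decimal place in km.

Distance from S−P lag: d = Δt · v_P v_S / (v_P − v_S) = Δt · (6.17·3.38)/(6.17−3.38) ≈ 7.4748·Δt.
So d_K = 78.33, d_L = 83.49, d_M = 25.50 km.
Circle about each station: (x + 43.7)² + (y − 52.5)² = 78.33²; (x − 48.8)² + (y + 37.9)² = 83.49²; (x − 8.7)² + (y − 44.1)² = 25.50².
Subtracting pairs of circle equations eliminates x²+y² and gives linear equations (the radical axes):
185.0 x − 180.8 y = -1683.08
104.8 x − 16.8 y = 2839.90
Solving the 2×2 system: x ≈ 34.2, y ≈ 44.3 km.

x ≈ 34.2 km, y ≈ 44.3 km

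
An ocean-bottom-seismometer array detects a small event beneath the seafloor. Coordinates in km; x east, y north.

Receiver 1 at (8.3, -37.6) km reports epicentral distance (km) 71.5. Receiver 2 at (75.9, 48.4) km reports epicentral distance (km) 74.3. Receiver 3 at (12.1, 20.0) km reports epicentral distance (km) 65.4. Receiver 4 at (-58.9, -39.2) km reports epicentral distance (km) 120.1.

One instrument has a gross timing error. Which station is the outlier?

Receiver 1

Solve using three stations at a time. Using Receiver 2, Receiver 3, Receiver 4 (subtract circle equations pairwise → linear system) gives (x, y) ≈ (60.3, -24.3).
Distances from that point to each station vs reported:
  Receiver 1: calculated 53.7 vs reported 71.5 → residual 17.8 km
  Receiver 2: calculated 74.3 vs reported 74.3 → residual 0.0 km
  Receiver 3: calculated 65.4 vs reported 65.4 → residual 0.0 km
  Receiver 4: calculated 120.1 vs reported 120.1 → residual 0.0 km
Receiver 2, Receiver 3, Receiver 4 are mutually consistent (residuals ≈ 0); Receiver 1 is off by 17.8 km.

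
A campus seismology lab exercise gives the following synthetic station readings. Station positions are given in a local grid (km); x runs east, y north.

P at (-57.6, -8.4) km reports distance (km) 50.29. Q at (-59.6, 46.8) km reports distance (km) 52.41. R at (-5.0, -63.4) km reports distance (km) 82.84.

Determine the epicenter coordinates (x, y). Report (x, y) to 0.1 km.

Circle about each station: (x + 57.6)² + (y + 8.4)² = 50.29²; (x + 59.6)² + (y − 46.8)² = 52.41²; (x + 5.0)² + (y + 63.4)² = 82.84².
Subtracting pairs of circle equations eliminates x²+y² and gives linear equations (the radical axes):
-4.0 x + 110.4 y = 2136.36
105.2 x − 110.0 y = -3677.14
Solving the 2×2 system: x ≈ -15.3, y ≈ 18.8 km.
Check against P (with the unrounded x, y): √((x + 57.6)²+(y + 8.4)²) = 50.29 ≈ 50.29 km. ✓

(-15.3, 18.8)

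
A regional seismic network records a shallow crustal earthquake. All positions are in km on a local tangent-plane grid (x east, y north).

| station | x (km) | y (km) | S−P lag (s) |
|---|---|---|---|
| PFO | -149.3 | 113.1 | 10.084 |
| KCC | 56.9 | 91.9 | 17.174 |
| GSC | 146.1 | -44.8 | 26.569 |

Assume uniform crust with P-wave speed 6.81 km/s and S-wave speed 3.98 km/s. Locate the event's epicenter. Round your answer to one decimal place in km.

x ≈ -96.4 km, y ≈ 32.3 km

Distance from S−P lag: d = Δt · v_P v_S / (v_P − v_S) = Δt · (6.81·3.98)/(6.81−3.98) ≈ 9.5773·Δt.
So d_PFO = 96.58, d_KCC = 164.48, d_GSC = 254.46 km.
Circle about each station: (x + 149.3)² + (y − 113.1)² = 96.58²; (x − 56.9)² + (y − 91.9)² = 164.48²; (x − 146.1)² + (y + 44.8)² = 254.46².
Subtracting the PFO equation from the KCC and GSC equations removes the quadratic terms:
412.4 x − 42.4 y = -41124.85
590.8 x − 315.8 y = -67152.05
Solving the 2×2 system: x ≈ -96.4, y ≈ 32.3 km.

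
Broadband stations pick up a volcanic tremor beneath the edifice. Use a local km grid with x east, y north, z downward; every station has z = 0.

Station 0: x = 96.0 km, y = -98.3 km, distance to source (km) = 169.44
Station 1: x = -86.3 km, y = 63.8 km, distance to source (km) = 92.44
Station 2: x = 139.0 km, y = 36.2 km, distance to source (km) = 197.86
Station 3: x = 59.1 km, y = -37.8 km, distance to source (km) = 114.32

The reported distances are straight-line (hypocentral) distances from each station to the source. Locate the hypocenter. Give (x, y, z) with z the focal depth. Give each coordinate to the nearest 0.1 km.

Each station gives a sphere (x−x_i)² + (y−y_i)² + z² = d_i² (stations at z=0).
Subtracting the Station 0 sphere from Station 1 and Station 2: z² cancels, leaving linear equations in x and y:
-364.6 x + 324.2 y = 12804.00
86.0 x + 269.0 y = -8686.12
Solving: x ≈ -49.701, y ≈ -16.401 km (keep extra digits for the depth step; rounded: -49.7, -16.4).
Then from the Station 0 sphere: z² = 169.44² − (x − 96.0)² − (y + 98.3)² with x = -49.701, y = -16.401, so z ≈ 27.815 ≈ 27.8 km.
Check against Station 3 (with the unrounded solution): distance 114.32 ≈ 114.32 km. ✓

(-49.7, -16.4, 27.8)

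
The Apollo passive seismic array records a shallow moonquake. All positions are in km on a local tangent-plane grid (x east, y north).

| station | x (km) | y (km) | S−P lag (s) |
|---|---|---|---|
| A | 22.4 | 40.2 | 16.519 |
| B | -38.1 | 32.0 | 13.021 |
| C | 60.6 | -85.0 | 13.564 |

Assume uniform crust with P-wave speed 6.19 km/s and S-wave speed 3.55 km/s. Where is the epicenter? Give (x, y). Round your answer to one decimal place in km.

x ≈ -51.9 km, y ≈ -75.5 km

Distance from S−P lag: d = Δt · v_P v_S / (v_P − v_S) = Δt · (6.19·3.55)/(6.19−3.55) ≈ 8.3237·Δt.
So d_A = 137.50, d_B = 108.38, d_C = 112.90 km.
Circle about each station: (x − 22.4)² + (y − 40.2)² = 137.50²; (x + 38.1)² + (y − 32.0)² = 108.38²; (x − 60.6)² + (y + 85.0)² = 112.90².
Subtracting pairs of circle equations eliminates x²+y² and gives linear equations (the radical axes):
-121.0 x − 16.4 y = 7517.84
76.4 x − 250.4 y = 14939.40
Solving the 2×2 system: x ≈ -51.9, y ≈ -75.5 km.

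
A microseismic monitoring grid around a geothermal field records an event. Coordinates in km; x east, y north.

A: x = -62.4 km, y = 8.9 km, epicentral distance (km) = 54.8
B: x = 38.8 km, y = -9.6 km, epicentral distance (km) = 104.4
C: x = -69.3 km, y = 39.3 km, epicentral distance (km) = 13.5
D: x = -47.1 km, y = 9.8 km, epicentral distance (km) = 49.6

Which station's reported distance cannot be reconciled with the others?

Solve using three stations at a time. Using A, B, D (subtract circle equations pairwise → linear system) gives (x, y) ≈ (-39.9, 59.1).
Distances from that point to each station vs reported:
  A: calculated 55.0 vs reported 54.8 → residual 0.2 km
  B: calculated 104.5 vs reported 104.4 → residual 0.1 km
  C: calculated 35.4 vs reported 13.5 → residual 21.9 km
  D: calculated 49.9 vs reported 49.6 → residual 0.3 km
A, B, D are mutually consistent (residuals ≈ 0); C is off by 21.9 km.

C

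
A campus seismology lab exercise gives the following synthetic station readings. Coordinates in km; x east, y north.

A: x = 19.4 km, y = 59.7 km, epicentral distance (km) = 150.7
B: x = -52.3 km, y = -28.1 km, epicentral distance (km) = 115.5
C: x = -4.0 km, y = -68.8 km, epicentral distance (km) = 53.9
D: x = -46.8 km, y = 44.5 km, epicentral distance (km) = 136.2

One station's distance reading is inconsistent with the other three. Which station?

Solve using three stations at a time. Using A, B, C (subtract circle equations pairwise → linear system) gives (x, y) ≈ (46.0, -88.6).
Distances from that point to each station vs reported:
  A: calculated 150.7 vs reported 150.7 → residual 0.0 km
  B: calculated 115.5 vs reported 115.5 → residual 0.0 km
  C: calculated 53.8 vs reported 53.9 → residual 0.1 km
  D: calculated 162.3 vs reported 136.2 → residual 26.1 km
A, B, C are mutually consistent (residuals ≈ 0); D is off by 26.1 km.

D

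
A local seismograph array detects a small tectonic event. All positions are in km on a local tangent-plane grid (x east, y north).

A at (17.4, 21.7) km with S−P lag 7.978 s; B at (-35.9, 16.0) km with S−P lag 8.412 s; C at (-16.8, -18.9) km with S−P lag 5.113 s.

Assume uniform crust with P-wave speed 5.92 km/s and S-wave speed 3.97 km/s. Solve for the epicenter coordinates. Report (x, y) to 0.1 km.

Distance from S−P lag: d = Δt · v_P v_S / (v_P − v_S) = Δt · (5.92·3.97)/(5.92−3.97) ≈ 12.0525·Δt.
So d_A = 96.15, d_B = 101.39, d_C = 61.62 km.
Circle about each station: (x − 17.4)² + (y − 21.7)² = 96.15²; (x + 35.9)² + (y − 16.0)² = 101.39²; (x + 16.8)² + (y + 18.9)² = 61.62².
Subtracting the A equation from the B and C equations removes the quadratic terms:
-106.6 x − 11.4 y = -263.95
-68.4 x − 81.2 y = 5313.60
Solving the 2×2 system: x ≈ 10.4, y ≈ -74.2 km.
Check against A (with the unrounded x, y): √((x − 17.4)²+(y − 21.7)²) = 96.16 ≈ 96.15 km. ✓

(10.4, -74.2)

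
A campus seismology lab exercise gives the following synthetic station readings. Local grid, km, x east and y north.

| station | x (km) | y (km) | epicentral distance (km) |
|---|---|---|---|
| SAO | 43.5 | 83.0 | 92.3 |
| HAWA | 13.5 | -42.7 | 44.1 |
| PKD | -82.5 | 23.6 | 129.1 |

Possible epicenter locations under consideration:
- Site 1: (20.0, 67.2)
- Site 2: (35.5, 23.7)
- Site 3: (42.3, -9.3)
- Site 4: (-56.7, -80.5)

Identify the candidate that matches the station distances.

Site 3

For each candidate, compare |candidate − station| to the reported distance:
Site 1: residuals SAO 64.0, HAWA 66.0, PKD 17.7 → max 66.0 km
Site 2: residuals SAO 32.5, HAWA 25.8, PKD 11.1 → max 32.5 km
Site 3: residuals SAO 0.0, HAWA 0.0, PKD 0.0 → max 0.0 km
Site 4: residuals SAO 99.5, HAWA 35.6, PKD 21.9 → max 99.5 km
Only Site 3 has all residuals ≈ 0.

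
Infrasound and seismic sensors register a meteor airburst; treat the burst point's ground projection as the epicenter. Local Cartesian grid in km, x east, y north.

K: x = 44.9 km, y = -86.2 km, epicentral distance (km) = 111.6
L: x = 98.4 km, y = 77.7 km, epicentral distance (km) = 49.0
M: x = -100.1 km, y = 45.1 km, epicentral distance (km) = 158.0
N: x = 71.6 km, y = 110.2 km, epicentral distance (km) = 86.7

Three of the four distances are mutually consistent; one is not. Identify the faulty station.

Solve using three stations at a time. Using K, M, N (subtract circle equations pairwise → linear system) gives (x, y) ≈ (56.6, 24.8).
Distances from that point to each station vs reported:
  K: calculated 111.6 vs reported 111.6 → residual 0.0 km
  L: calculated 67.4 vs reported 49.0 → residual 18.4 km
  M: calculated 158.0 vs reported 158.0 → residual 0.0 km
  N: calculated 86.7 vs reported 86.7 → residual 0.0 km
K, M, N are mutually consistent (residuals ≈ 0); L is off by 18.4 km.

L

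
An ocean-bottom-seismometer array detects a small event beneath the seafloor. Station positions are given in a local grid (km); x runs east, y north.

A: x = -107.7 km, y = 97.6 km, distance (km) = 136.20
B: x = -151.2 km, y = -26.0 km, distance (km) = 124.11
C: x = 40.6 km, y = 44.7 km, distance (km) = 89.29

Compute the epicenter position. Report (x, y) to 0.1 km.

x ≈ -27.8 km, y ≈ -12.7 km

Circle about each station: (x + 107.7)² + (y − 97.6)² = 136.20²; (x + 151.2)² + (y + 26.0)² = 124.11²; (x − 40.6)² + (y − 44.7)² = 89.29².
Subtracting the A equation from the B and C equations removes the quadratic terms:
-87.0 x − 247.2 y = 5559.54
296.6 x − 105.8 y = -6900.86
Solving the 2×2 system: x ≈ -27.8, y ≈ -12.7 km.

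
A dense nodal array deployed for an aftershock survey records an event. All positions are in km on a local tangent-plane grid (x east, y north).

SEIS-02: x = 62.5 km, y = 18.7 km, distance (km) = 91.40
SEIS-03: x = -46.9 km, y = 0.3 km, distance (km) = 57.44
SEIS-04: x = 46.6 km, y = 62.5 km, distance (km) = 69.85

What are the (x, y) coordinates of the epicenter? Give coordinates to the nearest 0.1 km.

x ≈ -22.5 km, y ≈ 52.3 km

Circle about each station: (x − 62.5)² + (y − 18.7)² = 91.40²; (x + 46.9)² + (y − 0.3)² = 57.44²; (x − 46.6)² + (y − 62.5)² = 69.85².
Subtracting the SEIS-02 equation from the SEIS-03 and SEIS-04 equations removes the quadratic terms:
-218.8 x − 36.8 y = 2998.37
-31.8 x + 87.6 y = 5296.81
Solving the 2×2 system: x ≈ -22.5, y ≈ 52.3 km.
Check against SEIS-02 (with the unrounded x, y): √((x − 62.5)²+(y − 18.7)²) = 91.40 ≈ 91.40 km. ✓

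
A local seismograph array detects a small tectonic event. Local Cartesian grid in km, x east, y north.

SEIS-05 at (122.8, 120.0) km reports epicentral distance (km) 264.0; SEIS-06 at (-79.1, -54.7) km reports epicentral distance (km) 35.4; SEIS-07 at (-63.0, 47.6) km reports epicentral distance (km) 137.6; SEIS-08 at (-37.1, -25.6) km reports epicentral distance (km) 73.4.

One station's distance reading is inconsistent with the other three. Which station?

SEIS-05

Solve using three stations at a time. Using SEIS-06, SEIS-07, SEIS-08 (subtract circle equations pairwise → linear system) gives (x, y) ≈ (-73.0, -89.7).
Distances from that point to each station vs reported:
  SEIS-05: calculated 286.9 vs reported 264.0 → residual 22.9 km
  SEIS-06: calculated 35.5 vs reported 35.4 → residual 0.1 km
  SEIS-07: calculated 137.6 vs reported 137.6 → residual 0.0 km
  SEIS-08: calculated 73.4 vs reported 73.4 → residual 0.0 km
SEIS-06, SEIS-07, SEIS-08 are mutually consistent (residuals ≈ 0); SEIS-05 is off by 22.9 km.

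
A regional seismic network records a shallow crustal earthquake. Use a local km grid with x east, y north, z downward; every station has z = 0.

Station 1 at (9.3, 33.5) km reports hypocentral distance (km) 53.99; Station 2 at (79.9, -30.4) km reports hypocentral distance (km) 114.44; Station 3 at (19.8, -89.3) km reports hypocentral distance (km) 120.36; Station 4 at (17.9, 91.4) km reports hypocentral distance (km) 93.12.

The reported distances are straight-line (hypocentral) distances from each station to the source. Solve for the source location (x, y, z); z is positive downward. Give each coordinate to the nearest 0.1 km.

Each station gives a sphere (x−x_i)² + (y−y_i)² + z² = d_i² (stations at z=0).
Subtracting the Station 1 sphere from Station 2 and Station 3: z² cancels, leaving linear equations in x and y:
141.2 x − 127.8 y = -4082.16
21.0 x − 245.6 y = -4413.82
Solving: x ≈ -13.705, y ≈ 16.800 km (keep extra digits for the depth step; rounded: -13.7, 16.8).
Then from the Station 1 sphere: z² = 53.99² − (x − 9.3)² − (y − 33.5)² with x = -13.705, y = 16.800, so z ≈ 45.900 ≈ 45.9 km.

x ≈ -13.7 km, y ≈ 16.8 km, depth ≈ 45.9 km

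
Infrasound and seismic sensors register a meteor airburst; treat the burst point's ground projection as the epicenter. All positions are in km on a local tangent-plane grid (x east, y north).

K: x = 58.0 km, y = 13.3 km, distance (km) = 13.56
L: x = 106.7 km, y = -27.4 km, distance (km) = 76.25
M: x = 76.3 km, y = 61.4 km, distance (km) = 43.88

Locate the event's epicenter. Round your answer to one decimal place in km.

Circle about each station: (x − 58.0)² + (y − 13.3)² = 13.56²; (x − 106.7)² + (y + 27.4)² = 76.25²; (x − 76.3)² + (y − 61.4)² = 43.88².
Subtracting the K equation from the L and M equations removes the quadratic terms:
97.4 x − 81.4 y = 2964.57
36.6 x + 96.2 y = 4309.18
Solving the 2×2 system: x ≈ 51.5, y ≈ 25.2 km.

x ≈ 51.5 km, y ≈ 25.2 km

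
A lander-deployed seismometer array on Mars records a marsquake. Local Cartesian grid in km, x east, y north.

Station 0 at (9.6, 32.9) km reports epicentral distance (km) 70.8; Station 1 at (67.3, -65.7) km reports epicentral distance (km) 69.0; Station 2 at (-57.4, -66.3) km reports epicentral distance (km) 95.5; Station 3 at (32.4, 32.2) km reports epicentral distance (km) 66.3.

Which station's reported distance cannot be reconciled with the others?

Station 1

Solve using three stations at a time. Using Station 0, Station 2, Station 3 (subtract circle equations pairwise → linear system) gives (x, y) ≈ (32.5, -34.1).
Distances from that point to each station vs reported:
  Station 0: calculated 70.8 vs reported 70.8 → residual 0.0 km
  Station 1: calculated 47.0 vs reported 69.0 → residual 22.0 km
  Station 2: calculated 95.5 vs reported 95.5 → residual 0.0 km
  Station 3: calculated 66.3 vs reported 66.3 → residual 0.0 km
Station 0, Station 2, Station 3 are mutually consistent (residuals ≈ 0); Station 1 is off by 22.0 km.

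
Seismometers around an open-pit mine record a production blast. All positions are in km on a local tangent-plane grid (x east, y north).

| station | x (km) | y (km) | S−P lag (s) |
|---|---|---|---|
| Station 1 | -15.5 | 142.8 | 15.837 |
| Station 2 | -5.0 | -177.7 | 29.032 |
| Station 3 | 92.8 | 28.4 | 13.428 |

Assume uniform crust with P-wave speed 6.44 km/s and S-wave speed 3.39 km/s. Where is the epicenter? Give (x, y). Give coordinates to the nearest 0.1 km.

(-3.3, 30.1)

Distance from S−P lag: d = Δt · v_P v_S / (v_P − v_S) = Δt · (6.44·3.39)/(6.44−3.39) ≈ 7.1579·Δt.
So d_Station 1 = 113.36, d_Station 2 = 207.81, d_Station 3 = 96.12 km.
Circle about each station: (x + 15.5)² + (y − 142.8)² = 113.36²; (x + 5.0)² + (y + 177.7)² = 207.81²; (x − 92.8)² + (y − 28.4)² = 96.12².
Subtracting the Station 1 equation from the Station 2 and Station 3 equations removes the quadratic terms:
21.0 x − 641.0 y = -19364.31
216.6 x − 228.8 y = -7602.25
Solving the 2×2 system: x ≈ -3.3, y ≈ 30.1 km.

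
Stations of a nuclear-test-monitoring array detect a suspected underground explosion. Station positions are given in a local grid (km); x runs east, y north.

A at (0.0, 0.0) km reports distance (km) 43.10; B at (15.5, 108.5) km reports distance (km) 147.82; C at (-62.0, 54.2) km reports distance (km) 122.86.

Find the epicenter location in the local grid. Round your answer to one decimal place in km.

17.7 km east, -39.3 km north

Circle about each station: x² + y² = 43.10²; (x − 15.5)² + (y − 108.5)² = 147.82²; (x + 62.0)² + (y − 54.2)² = 122.86².
Subtracting pairs of circle equations eliminates x²+y² and gives linear equations (the radical axes):
31.0 x + 217.0 y = -7980.64
-124.0 x + 108.4 y = -6455.33
Solving the 2×2 system: x ≈ 17.7, y ≈ -39.3 km.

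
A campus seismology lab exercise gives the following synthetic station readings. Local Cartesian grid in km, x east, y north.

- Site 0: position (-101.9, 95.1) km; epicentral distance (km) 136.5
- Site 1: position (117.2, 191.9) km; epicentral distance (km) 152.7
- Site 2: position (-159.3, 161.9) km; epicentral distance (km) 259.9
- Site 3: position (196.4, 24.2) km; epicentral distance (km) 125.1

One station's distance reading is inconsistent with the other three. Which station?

Solve using three stations at a time. Using Site 1, Site 2, Site 3 (subtract circle equations pairwise → linear system) gives (x, y) ≈ (73.2, 45.7).
Distances from that point to each station vs reported:
  Site 0: calculated 181.9 vs reported 136.5 → residual 45.4 km
  Site 1: calculated 152.7 vs reported 152.7 → residual 0.0 km
  Site 2: calculated 259.9 vs reported 259.9 → residual 0.0 km
  Site 3: calculated 125.1 vs reported 125.1 → residual 0.0 km
Site 1, Site 2, Site 3 are mutually consistent (residuals ≈ 0); Site 0 is off by 45.4 km.

Site 0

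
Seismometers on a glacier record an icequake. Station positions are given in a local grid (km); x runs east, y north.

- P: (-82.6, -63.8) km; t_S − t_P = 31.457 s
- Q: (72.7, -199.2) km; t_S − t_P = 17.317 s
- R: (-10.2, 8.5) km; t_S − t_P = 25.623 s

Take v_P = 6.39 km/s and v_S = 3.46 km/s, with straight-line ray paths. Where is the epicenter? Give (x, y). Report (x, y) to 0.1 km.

(152.6, -95.8)

Distance from S−P lag: d = Δt · v_P v_S / (v_P − v_S) = Δt · (6.39·3.46)/(6.39−3.46) ≈ 7.5459·Δt.
So d_P = 237.37, d_Q = 130.67, d_R = 193.35 km.
Circle about each station: (x + 82.6)² + (y + 63.8)² = 237.37²; (x − 72.7)² + (y + 199.2)² = 130.67²; (x + 10.2)² + (y − 8.5)² = 193.35².
Subtracting pairs of circle equations eliminates x²+y² and gives linear equations (the radical axes):
310.6 x − 270.8 y = 73342.60
144.8 x + 144.6 y = 8243.38
Solving the 2×2 system: x ≈ 152.6, y ≈ -95.8 km.
Check against P (with the unrounded x, y): √((x + 82.6)²+(y + 63.8)²) = 237.37 ≈ 237.37 km. ✓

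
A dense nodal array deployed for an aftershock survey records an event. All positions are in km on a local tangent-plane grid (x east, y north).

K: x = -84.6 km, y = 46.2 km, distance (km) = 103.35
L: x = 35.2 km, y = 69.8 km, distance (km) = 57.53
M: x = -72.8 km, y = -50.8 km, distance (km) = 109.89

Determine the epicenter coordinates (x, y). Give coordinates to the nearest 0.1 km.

(14.3, 16.2)

Circle about each station: (x + 84.6)² + (y − 46.2)² = 103.35²; (x − 35.2)² + (y − 69.8)² = 57.53²; (x + 72.8)² + (y + 50.8)² = 109.89².
Subtracting pairs of circle equations eliminates x²+y² and gives linear equations (the radical axes):
239.6 x + 47.2 y = 4191.00
23.6 x − 194.0 y = -2805.71
Solving the 2×2 system: x ≈ 14.3, y ≈ 16.2 km.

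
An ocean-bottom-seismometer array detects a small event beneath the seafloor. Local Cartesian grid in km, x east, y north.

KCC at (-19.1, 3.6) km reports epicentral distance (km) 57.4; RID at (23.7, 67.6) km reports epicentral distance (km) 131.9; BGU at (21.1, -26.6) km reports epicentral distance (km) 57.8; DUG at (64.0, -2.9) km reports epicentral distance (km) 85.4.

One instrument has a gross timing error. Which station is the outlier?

Solve using three stations at a time. Using KCC, RID, BGU (subtract circle equations pairwise → linear system) gives (x, y) ≈ (-30.5, -52.7).
Distances from that point to each station vs reported:
  KCC: calculated 57.4 vs reported 57.4 → residual 0.0 km
  RID: calculated 131.9 vs reported 131.9 → residual 0.0 km
  BGU: calculated 57.8 vs reported 57.8 → residual 0.0 km
  DUG: calculated 106.8 vs reported 85.4 → residual 21.4 km
KCC, RID, BGU are mutually consistent (residuals ≈ 0); DUG is off by 21.4 km.

DUG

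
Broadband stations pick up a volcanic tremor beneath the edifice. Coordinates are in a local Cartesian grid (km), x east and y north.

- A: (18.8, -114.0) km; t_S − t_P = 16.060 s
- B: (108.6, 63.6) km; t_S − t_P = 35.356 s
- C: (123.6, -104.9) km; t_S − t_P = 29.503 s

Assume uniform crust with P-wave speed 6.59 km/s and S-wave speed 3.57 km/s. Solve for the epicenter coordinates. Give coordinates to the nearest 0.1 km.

Distance from S−P lag: d = Δt · v_P v_S / (v_P − v_S) = Δt · (6.59·3.57)/(6.59−3.57) ≈ 7.7902·Δt.
So d_A = 125.11, d_B = 275.43, d_C = 229.83 km.
Circle about each station: (x − 18.8)² + (y + 114.0)² = 125.11²; (x − 108.6)² + (y − 63.6)² = 275.43²; (x − 123.6)² + (y + 104.9)² = 229.83².
Subtracting the A equation from the B and C equations removes the quadratic terms:
179.6 x + 355.2 y = -57719.69
209.6 x + 18.2 y = -24237.79
Solving the 2×2 system: x ≈ -106.2, y ≈ -108.8 km.
Check against A (with the unrounded x, y): √((x − 18.8)²+(y + 114.0)²) = 125.10 ≈ 125.11 km. ✓

-106.2 km east, -108.8 km north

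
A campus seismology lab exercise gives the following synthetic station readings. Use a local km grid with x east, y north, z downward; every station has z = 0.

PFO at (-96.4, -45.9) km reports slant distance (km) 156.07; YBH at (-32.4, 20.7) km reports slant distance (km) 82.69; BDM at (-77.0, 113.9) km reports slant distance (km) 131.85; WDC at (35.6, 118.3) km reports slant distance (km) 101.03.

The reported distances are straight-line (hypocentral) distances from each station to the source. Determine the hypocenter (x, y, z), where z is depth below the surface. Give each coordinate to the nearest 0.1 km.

x ≈ 14.0 km, y ≈ 43.6 km, depth ≈ 64.5 km

Each station gives a sphere (x−x_i)² + (y−y_i)² + z² = d_i² (stations at z=0).
Subtracting the PFO sphere from YBH and BDM: z² cancels, leaving linear equations in x and y:
128.0 x + 133.2 y = 7598.69
38.8 x + 319.6 y = 14475.86
Solving: x ≈ 14.000, y ≈ 43.594 km (keep extra digits for the depth step; rounded: 14.0, 43.6).
Then from the PFO sphere: z² = 156.07² − (x + 96.4)² − (y + 45.9)² with x = 14.000, y = 43.594, so z ≈ 64.502 ≈ 64.5 km.
Check against WDC (with the unrounded solution): distance 101.04 ≈ 101.03 km. ✓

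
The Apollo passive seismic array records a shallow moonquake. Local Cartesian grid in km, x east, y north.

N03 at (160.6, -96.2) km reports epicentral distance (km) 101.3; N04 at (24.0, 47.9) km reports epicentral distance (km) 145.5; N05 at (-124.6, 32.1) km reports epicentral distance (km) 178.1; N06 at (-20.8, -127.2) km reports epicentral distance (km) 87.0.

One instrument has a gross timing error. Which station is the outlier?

Solve using three stations at a time. Using N03, N04, N06 (subtract circle equations pairwise → linear system) gives (x, y) ≈ (59.3, -93.3).
Distances from that point to each station vs reported:
  N03: calculated 101.3 vs reported 101.3 → residual 0.0 km
  N04: calculated 145.5 vs reported 145.5 → residual 0.0 km
  N05: calculated 222.6 vs reported 178.1 → residual 44.5 km
  N06: calculated 87.0 vs reported 87.0 → residual 0.0 km
N03, N04, N06 are mutually consistent (residuals ≈ 0); N05 is off by 44.5 km.

N05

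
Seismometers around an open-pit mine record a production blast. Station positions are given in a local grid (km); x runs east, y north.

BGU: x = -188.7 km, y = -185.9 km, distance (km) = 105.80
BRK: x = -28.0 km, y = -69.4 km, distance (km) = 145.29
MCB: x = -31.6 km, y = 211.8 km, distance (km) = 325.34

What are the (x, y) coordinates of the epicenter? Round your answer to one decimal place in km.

Circle about each station: (x + 188.7)² + (y + 185.9)² = 105.80²; (x + 28.0)² + (y + 69.4)² = 145.29²; (x + 31.6)² + (y − 211.8)² = 325.34².
Subtracting the BGU equation from the BRK and MCB equations removes the quadratic terms:
321.4 x + 233.0 y = -74481.68
314.2 x + 795.4 y = -118961.18
Solving the 2×2 system: x ≈ -172.8, y ≈ -81.3 km.
Check against BGU (with the unrounded x, y): √((x + 188.7)²+(y + 185.9)²) = 105.80 ≈ 105.80 km. ✓

(-172.8, -81.3)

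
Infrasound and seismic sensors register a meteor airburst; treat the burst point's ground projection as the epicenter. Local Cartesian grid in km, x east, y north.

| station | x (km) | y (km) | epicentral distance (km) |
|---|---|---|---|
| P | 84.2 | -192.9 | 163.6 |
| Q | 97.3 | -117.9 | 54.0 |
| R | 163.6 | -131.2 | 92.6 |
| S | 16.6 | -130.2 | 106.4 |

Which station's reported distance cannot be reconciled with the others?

P

Solve using three stations at a time. Using Q, R, S (subtract circle equations pairwise → linear system) gives (x, y) ≈ (99.9, -64.1).
Distances from that point to each station vs reported:
  P: calculated 129.7 vs reported 163.6 → residual 33.9 km
  Q: calculated 53.8 vs reported 54.0 → residual 0.2 km
  R: calculated 92.5 vs reported 92.6 → residual 0.1 km
  S: calculated 106.3 vs reported 106.4 → residual 0.1 km
Q, R, S are mutually consistent (residuals ≈ 0); P is off by 33.9 km.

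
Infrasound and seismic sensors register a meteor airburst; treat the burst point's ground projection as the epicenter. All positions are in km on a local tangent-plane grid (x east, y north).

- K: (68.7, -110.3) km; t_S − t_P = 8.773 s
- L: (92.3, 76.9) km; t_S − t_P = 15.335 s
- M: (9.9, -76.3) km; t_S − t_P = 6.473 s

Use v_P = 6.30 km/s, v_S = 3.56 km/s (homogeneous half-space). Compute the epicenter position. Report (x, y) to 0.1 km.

Distance from S−P lag: d = Δt · v_P v_S / (v_P − v_S) = Δt · (6.30·3.56)/(6.30−3.56) ≈ 8.1854·Δt.
So d_K = 71.81, d_L = 125.52, d_M = 52.98 km.
Circle about each station: (x − 68.7)² + (y + 110.3)² = 71.81²; (x − 92.3)² + (y − 76.9)² = 125.52²; (x − 9.9)² + (y + 76.3)² = 52.98².
Subtracting the K equation from the L and M equations removes the quadratic terms:
47.2 x + 374.4 y = -13051.47
-117.6 x + 68.0 y = -8616.28
Solving the 2×2 system: x ≈ 49.5, y ≈ -41.1 km.
Check against K (with the unrounded x, y): √((x − 68.7)²+(y + 110.3)²) = 71.81 ≈ 71.81 km. ✓

49.5 km east, -41.1 km north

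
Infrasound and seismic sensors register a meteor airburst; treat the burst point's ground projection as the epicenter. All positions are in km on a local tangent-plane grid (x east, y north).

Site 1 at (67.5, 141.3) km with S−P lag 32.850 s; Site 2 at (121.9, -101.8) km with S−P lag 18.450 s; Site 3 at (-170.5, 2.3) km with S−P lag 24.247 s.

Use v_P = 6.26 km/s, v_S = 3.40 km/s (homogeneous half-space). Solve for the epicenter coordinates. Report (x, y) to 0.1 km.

Distance from S−P lag: d = Δt · v_P v_S / (v_P − v_S) = Δt · (6.26·3.40)/(6.26−3.40) ≈ 7.4420·Δt.
So d_Site 1 = 244.47, d_Site 2 = 137.30, d_Site 3 = 180.45 km.
Circle about each station: (x − 67.5)² + (y − 141.3)² = 244.47²; (x − 121.9)² + (y + 101.8)² = 137.30²; (x + 170.5)² + (y − 2.3)² = 180.45².
Subtracting the Site 1 equation from the Site 2 and Site 3 equations removes the quadratic terms:
108.8 x − 486.2 y = 41615.20
-476.0 x − 278.0 y = 31756.98
Solving the 2×2 system: x ≈ -14.8, y ≈ -88.9 km.
Check against Site 1 (with the unrounded x, y): √((x − 67.5)²+(y − 141.3)²) = 244.47 ≈ 244.47 km. ✓

(-14.8, -88.9)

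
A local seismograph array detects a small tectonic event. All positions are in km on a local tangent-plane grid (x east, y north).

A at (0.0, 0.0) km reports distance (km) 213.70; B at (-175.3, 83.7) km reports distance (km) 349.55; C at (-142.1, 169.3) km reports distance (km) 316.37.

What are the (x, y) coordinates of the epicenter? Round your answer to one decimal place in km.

Circle about each station: x² + y² = 213.70²; (x + 175.3)² + (y − 83.7)² = 349.55²; (x + 142.1)² + (y − 169.3)² = 316.37².
Subtracting the A equation from the B and C equations removes the quadratic terms:
-350.6 x + 167.4 y = -38781.73
-284.2 x + 338.6 y = -5567.39
Solving the 2×2 system: x ≈ 171.5, y ≈ 127.5 km.

x ≈ 171.5 km, y ≈ 127.5 km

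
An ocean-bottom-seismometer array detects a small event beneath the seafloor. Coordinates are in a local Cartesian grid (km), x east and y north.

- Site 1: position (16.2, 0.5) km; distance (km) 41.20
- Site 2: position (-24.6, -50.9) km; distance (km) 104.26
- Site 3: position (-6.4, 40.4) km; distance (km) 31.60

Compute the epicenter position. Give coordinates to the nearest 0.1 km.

(25.2, 40.7)

Circle about each station: (x − 16.2)² + (y − 0.5)² = 41.20²; (x + 24.6)² + (y + 50.9)² = 104.26²; (x + 6.4)² + (y − 40.4)² = 31.60².
Subtracting the Site 1 equation from the Site 2 and Site 3 equations removes the quadratic terms:
-81.6 x − 102.8 y = -6239.43
-45.2 x + 79.8 y = 2109.31
Solving the 2×2 system: x ≈ 25.2, y ≈ 40.7 km.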